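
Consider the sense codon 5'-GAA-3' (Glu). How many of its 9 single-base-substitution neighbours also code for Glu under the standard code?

1

Position 1: none → 0 synonymous.
Position 2: none → 0 synonymous.
Position 3: GAG → 1 synonymous.
Total: 0 + 0 + 1 = 1.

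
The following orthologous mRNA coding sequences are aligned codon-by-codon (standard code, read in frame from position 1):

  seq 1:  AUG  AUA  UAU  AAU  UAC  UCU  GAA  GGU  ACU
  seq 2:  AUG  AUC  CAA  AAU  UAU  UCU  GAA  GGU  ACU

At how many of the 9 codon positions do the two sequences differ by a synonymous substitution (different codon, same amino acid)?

2

Codon 1: AUG Met / AUG Met — identical.
Codon 2: AUA Ile / AUC Ile — synonymous.
Codon 3: UAU Tyr / CAA Gln — nonsynonymous.
Codon 4: AAU Asn / AAU Asn — identical.
Codon 5: UAC Tyr / UAU Tyr — synonymous.
Codon 6: UCU Ser / UCU Ser — identical.
Codon 7: GAA Glu / GAA Glu — identical.
Codon 8: GGU Gly / GGU Gly — identical.
Codon 9: ACU Thr / ACU Thr — identical.
Synonymous differences: 2.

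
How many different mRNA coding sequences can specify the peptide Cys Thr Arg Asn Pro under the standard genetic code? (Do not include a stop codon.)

Cys: 2 codons.
Thr: 4 codons.
Arg: 6 codons.
Asn: 2 codons.
Pro: 4 codons.
2 × 4 × 6 × 2 × 4 = 384.

384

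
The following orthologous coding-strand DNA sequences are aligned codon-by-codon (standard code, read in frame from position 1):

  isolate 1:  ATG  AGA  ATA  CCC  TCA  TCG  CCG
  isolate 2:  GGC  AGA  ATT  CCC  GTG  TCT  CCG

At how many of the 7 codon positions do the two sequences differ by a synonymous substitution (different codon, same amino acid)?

Codon 1: ATG Met / GGC Gly — nonsynonymous.
Codon 2: AGA Arg / AGA Arg — identical.
Codon 3: ATA Ile / ATT Ile — synonymous.
Codon 4: CCC Pro / CCC Pro — identical.
Codon 5: TCA Ser / GTG Val — nonsynonymous.
Codon 6: TCG Ser / TCT Ser — synonymous.
Codon 7: CCG Pro / CCG Pro — identical.
Synonymous differences: 2.

2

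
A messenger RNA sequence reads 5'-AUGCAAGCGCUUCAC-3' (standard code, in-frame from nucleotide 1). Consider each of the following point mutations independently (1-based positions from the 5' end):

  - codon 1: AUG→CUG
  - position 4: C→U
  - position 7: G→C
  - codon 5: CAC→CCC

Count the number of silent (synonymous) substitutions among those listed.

Codon 1: AUG (Met) → CUG (Leu) — missense.
Codon 2: CAA (Gln) → UAA (Stop) — nonsense.
Codon 3: GCG (Ala) → CCG (Pro) — missense.
Codon 5: CAC (His) → CCC (Pro) — missense.
Synonymous: 0 of 4.

0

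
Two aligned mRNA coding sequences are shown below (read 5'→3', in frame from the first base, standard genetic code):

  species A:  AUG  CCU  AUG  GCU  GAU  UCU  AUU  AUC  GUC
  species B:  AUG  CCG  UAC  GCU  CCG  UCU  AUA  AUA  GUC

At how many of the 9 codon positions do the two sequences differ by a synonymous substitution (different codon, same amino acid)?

3

Codon 1: AUG Met / AUG Met — identical.
Codon 2: CCU Pro / CCG Pro — synonymous.
Codon 3: AUG Met / UAC Tyr — nonsynonymous.
Codon 4: GCU Ala / GCU Ala — identical.
Codon 5: GAU Asp / CCG Pro — nonsynonymous.
Codon 6: UCU Ser / UCU Ser — identical.
Codon 7: AUU Ile / AUA Ile — synonymous.
Codon 8: AUC Ile / AUA Ile — synonymous.
Codon 9: GUC Val / GUC Val — identical.
Synonymous differences: 3.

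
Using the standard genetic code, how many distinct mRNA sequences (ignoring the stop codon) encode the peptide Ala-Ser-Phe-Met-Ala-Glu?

Ala: 4 codons.
Ser: 6 codons.
Phe: 2 codons.
Met: 1 codon.
Ala: 4 codons.
Glu: 2 codons.
4 × 6 × 2 × 1 × 4 × 2 = 384.

384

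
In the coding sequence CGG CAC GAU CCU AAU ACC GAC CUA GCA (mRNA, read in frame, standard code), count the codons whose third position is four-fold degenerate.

5

Codon 1 CGG (Arg): third position 4-fold.
Codon 2 CAC (His): third position 2-fold.
Codon 3 GAU (Asp): third position 2-fold.
Codon 4 CCU (Pro): third position 4-fold.
Codon 5 AAU (Asn): third position 2-fold.
Codon 6 ACC (Thr): third position 4-fold.
Codon 7 GAC (Asp): third position 2-fold.
Codon 8 CUA (Leu): third position 4-fold.
Codon 9 GCA (Ala): third position 4-fold.
Four-fold degenerate third positions: 5.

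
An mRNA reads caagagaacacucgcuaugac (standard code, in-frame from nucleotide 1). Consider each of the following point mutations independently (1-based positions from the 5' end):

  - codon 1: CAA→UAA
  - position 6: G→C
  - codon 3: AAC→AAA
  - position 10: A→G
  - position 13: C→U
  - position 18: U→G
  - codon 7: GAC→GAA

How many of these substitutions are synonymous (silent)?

Codon 1: CAA (Gln) → UAA (Stop) — nonsense.
Codon 2: GAG (Glu) → GAC (Asp) — missense.
Codon 3: AAC (Asn) → AAA (Lys) — missense.
Codon 4: ACU (Thr) → GCU (Ala) — missense.
Codon 5: CGC (Arg) → UGC (Cys) — missense.
Codon 6: UAU (Tyr) → UAG (Stop) — nonsense.
Codon 7: GAC (Asp) → GAA (Glu) — missense.
Synonymous: 0 of 7.

0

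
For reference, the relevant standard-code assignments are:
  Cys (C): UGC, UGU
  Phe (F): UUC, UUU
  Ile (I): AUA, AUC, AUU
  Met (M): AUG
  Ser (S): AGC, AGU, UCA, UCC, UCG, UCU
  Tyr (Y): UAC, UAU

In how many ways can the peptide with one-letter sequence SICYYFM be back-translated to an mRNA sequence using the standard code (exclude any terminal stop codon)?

288

Ser: 6 codons.
Ile: 3 codons.
Cys: 2 codons.
Tyr: 2 codons.
Tyr: 2 codons.
Phe: 2 codons.
Met: 1 codon.
6 × 3 × 2 × 2 × 2 × 2 × 1 = 288.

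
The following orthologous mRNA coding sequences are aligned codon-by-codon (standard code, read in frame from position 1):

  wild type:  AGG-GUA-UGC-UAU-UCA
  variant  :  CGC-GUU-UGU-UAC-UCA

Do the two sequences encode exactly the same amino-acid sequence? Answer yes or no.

Codon 1: AGG Arg / CGC Arg — synonymous.
Codon 2: GUA Val / GUU Val — synonymous.
Codon 3: UGC Cys / UGU Cys — synonymous.
Codon 4: UAU Tyr / UAC Tyr — synonymous.
Codon 5: UCA Ser / UCA Ser — identical.
Nonsynonymous differences: 0 → same protein.

yes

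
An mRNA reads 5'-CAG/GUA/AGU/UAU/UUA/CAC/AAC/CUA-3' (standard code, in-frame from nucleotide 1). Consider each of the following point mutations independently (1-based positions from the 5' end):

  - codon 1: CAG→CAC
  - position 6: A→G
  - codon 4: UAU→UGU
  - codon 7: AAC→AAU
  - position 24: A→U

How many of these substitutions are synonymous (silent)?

Codon 1: CAG (Gln) → CAC (His) — missense.
Codon 2: GUA (Val) → GUG (Val) — synonymous.
Codon 4: UAU (Tyr) → UGU (Cys) — missense.
Codon 7: AAC (Asn) → AAU (Asn) — synonymous.
Codon 8: CUA (Leu) → CUU (Leu) — synonymous.
Synonymous: 3 of 5.

3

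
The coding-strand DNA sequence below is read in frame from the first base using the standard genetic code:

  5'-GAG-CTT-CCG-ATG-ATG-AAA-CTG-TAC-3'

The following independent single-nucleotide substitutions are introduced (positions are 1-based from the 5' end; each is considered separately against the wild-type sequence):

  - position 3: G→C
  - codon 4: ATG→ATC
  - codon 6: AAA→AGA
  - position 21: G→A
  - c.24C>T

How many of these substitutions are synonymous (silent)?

Codon 1: GAG (Glu) → GAC (Asp) — missense.
Codon 4: ATG (Met) → ATC (Ile) — missense.
Codon 6: AAA (Lys) → AGA (Arg) — missense.
Codon 7: CTG (Leu) → CTA (Leu) — synonymous.
Codon 8: TAC (Tyr) → TAT (Tyr) — synonymous.
Synonymous: 2 of 5.

2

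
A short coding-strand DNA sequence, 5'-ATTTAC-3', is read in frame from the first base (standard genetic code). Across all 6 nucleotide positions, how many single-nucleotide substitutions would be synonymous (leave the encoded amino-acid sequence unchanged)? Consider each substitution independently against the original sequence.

3

Codon 1 (ATT, Ile): 2 synonymous substitutions.
Codon 2 (TAC, Tyr): 1 synonymous substitution.
Total: 2 + 1 = 3.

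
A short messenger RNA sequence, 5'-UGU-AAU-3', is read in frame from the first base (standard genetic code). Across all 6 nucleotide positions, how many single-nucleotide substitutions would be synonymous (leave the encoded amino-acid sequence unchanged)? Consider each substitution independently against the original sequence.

Codon 1 (UGU, Cys): 1 synonymous substitution.
Codon 2 (AAU, Asn): 1 synonymous substitution.
Total: 1 + 1 = 2.

2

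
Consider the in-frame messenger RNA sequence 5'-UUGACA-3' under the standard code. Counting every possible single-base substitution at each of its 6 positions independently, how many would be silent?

5

Codon 1 (UUG, Leu): 2 synonymous substitutions.
Codon 2 (ACA, Thr): 3 synonymous substitutions.
Total: 2 + 3 = 5.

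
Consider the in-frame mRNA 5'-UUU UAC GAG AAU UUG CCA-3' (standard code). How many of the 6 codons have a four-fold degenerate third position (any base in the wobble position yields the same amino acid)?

Codon 1 UUU (Phe): third position 2-fold.
Codon 2 UAC (Tyr): third position 2-fold.
Codon 3 GAG (Glu): third position 2-fold.
Codon 4 AAU (Asn): third position 2-fold.
Codon 5 UUG (Leu): third position 2-fold.
Codon 6 CCA (Pro): third position 4-fold.
Four-fold degenerate third positions: 1.

1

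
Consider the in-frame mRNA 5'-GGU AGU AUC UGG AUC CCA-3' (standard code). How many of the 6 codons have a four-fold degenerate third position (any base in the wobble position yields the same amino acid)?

2

Codon 1 GGU (Gly): third position 4-fold.
Codon 2 AGU (Ser): third position 2-fold.
Codon 3 AUC (Ile): third position 3-fold.
Codon 4 UGG (Trp): third position 1-fold.
Codon 5 AUC (Ile): third position 3-fold.
Codon 6 CCA (Pro): third position 4-fold.
Four-fold degenerate third positions: 2.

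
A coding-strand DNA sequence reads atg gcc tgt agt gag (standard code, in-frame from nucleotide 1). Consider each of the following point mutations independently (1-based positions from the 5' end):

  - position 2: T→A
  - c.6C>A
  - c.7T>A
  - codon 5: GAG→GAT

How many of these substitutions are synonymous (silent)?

1

Codon 1: ATG (Met) → AAG (Lys) — missense.
Codon 2: GCC (Ala) → GCA (Ala) — synonymous.
Codon 3: TGT (Cys) → AGT (Ser) — missense.
Codon 5: GAG (Glu) → GAT (Asp) — missense.
Synonymous: 1 of 4.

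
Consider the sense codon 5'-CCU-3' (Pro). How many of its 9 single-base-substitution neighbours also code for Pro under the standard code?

Position 1: none → 0 synonymous.
Position 2: none → 0 synonymous.
Position 3: CCC, CCA, CCG → 3 synonymous.
Total: 0 + 0 + 3 = 3.

3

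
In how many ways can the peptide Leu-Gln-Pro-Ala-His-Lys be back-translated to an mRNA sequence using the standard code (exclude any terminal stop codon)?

Leu: 6 codons.
Gln: 2 codons.
Pro: 4 codons.
Ala: 4 codons.
His: 2 codons.
Lys: 2 codons.
6 × 2 × 4 × 4 × 2 × 2 = 768.

768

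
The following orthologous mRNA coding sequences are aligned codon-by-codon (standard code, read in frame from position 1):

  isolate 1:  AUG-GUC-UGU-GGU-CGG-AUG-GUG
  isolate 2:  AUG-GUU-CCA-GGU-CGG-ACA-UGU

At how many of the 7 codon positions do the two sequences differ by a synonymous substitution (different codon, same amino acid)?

1

Codon 1: AUG Met / AUG Met — identical.
Codon 2: GUC Val / GUU Val — synonymous.
Codon 3: UGU Cys / CCA Pro — nonsynonymous.
Codon 4: GGU Gly / GGU Gly — identical.
Codon 5: CGG Arg / CGG Arg — identical.
Codon 6: AUG Met / ACA Thr — nonsynonymous.
Codon 7: GUG Val / UGU Cys — nonsynonymous.
Synonymous differences: 1.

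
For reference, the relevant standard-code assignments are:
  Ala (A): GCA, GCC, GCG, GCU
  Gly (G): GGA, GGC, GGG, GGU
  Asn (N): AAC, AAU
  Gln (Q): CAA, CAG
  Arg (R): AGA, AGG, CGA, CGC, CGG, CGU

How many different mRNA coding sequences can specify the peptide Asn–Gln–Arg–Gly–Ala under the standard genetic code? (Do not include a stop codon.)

Asn: 2 codons.
Gln: 2 codons.
Arg: 6 codons.
Gly: 4 codons.
Ala: 4 codons.
2 × 2 × 6 × 4 × 4 = 384.

384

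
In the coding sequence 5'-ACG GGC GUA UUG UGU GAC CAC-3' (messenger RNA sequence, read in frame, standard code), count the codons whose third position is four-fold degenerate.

3

Codon 1 ACG (Thr): third position 4-fold.
Codon 2 GGC (Gly): third position 4-fold.
Codon 3 GUA (Val): third position 4-fold.
Codon 4 UUG (Leu): third position 2-fold.
Codon 5 UGU (Cys): third position 2-fold.
Codon 6 GAC (Asp): third position 2-fold.
Codon 7 CAC (His): third position 2-fold.
Four-fold degenerate third positions: 3.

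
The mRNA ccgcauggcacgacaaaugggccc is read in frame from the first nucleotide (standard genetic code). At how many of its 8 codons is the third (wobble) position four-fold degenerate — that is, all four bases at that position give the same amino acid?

6

Codon 1 CCG (Pro): third position 4-fold.
Codon 2 CAU (His): third position 2-fold.
Codon 3 GGC (Gly): third position 4-fold.
Codon 4 ACG (Thr): third position 4-fold.
Codon 5 ACA (Thr): third position 4-fold.
Codon 6 AAU (Asn): third position 2-fold.
Codon 7 GGG (Gly): third position 4-fold.
Codon 8 CCC (Pro): third position 4-fold.
Four-fold degenerate third positions: 6.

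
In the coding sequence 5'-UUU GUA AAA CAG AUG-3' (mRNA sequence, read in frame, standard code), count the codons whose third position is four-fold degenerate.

1

Codon 1 UUU (Phe): third position 2-fold.
Codon 2 GUA (Val): third position 4-fold.
Codon 3 AAA (Lys): third position 2-fold.
Codon 4 CAG (Gln): third position 2-fold.
Codon 5 AUG (Met): third position 1-fold.
Four-fold degenerate third positions: 1.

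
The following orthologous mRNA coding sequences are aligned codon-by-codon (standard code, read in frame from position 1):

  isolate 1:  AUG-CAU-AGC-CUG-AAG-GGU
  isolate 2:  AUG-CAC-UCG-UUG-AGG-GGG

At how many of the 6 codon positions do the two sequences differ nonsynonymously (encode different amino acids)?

1

Codon 1: AUG Met / AUG Met — identical.
Codon 2: CAU His / CAC His — synonymous.
Codon 3: AGC Ser / UCG Ser — synonymous.
Codon 4: CUG Leu / UUG Leu — synonymous.
Codon 5: AAG Lys / AGG Arg — nonsynonymous.
Codon 6: GGU Gly / GGG Gly — synonymous.
Nonsynonymous differences: 1.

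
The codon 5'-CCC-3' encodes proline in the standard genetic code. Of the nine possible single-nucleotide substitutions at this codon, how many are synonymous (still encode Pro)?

3

Position 1: none → 0 synonymous.
Position 2: none → 0 synonymous.
Position 3: CCT, CCA, CCG → 3 synonymous.
Total: 0 + 0 + 3 = 3.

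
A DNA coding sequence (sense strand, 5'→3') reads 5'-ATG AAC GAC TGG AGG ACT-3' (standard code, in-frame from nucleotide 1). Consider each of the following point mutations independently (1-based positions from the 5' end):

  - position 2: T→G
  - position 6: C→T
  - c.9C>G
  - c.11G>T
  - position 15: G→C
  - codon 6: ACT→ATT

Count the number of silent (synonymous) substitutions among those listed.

Codon 1: ATG (Met) → AGG (Arg) — missense.
Codon 2: AAC (Asn) → AAT (Asn) — synonymous.
Codon 3: GAC (Asp) → GAG (Glu) — missense.
Codon 4: TGG (Trp) → TTG (Leu) — missense.
Codon 5: AGG (Arg) → AGC (Ser) — missense.
Codon 6: ACT (Thr) → ATT (Ile) — missense.
Synonymous: 1 of 6.

1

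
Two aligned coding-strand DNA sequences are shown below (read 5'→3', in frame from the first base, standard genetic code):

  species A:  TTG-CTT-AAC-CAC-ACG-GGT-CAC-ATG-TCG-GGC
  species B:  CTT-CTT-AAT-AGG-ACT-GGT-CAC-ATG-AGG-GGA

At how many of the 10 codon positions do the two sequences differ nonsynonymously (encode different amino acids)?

Codon 1: TTG Leu / CTT Leu — synonymous.
Codon 2: CTT Leu / CTT Leu — identical.
Codon 3: AAC Asn / AAT Asn — synonymous.
Codon 4: CAC His / AGG Arg — nonsynonymous.
Codon 5: ACG Thr / ACT Thr — synonymous.
Codon 6: GGT Gly / GGT Gly — identical.
Codon 7: CAC His / CAC His — identical.
Codon 8: ATG Met / ATG Met — identical.
Codon 9: TCG Ser / AGG Arg — nonsynonymous.
Codon 10: GGC Gly / GGA Gly — synonymous.
Nonsynonymous differences: 2.

2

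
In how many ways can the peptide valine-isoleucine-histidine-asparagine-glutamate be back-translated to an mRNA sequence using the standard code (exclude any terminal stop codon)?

Val: 4 codons.
Ile: 3 codons.
His: 2 codons.
Asn: 2 codons.
Glu: 2 codons.
4 × 3 × 2 × 2 × 2 = 96.

96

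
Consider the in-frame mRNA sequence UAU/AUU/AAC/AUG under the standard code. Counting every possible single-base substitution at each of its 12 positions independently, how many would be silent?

4

Codon 1 (UAU, Tyr): 1 synonymous substitution.
Codon 2 (AUU, Ile): 2 synonymous substitutions.
Codon 3 (AAC, Asn): 1 synonymous substitution.
Codon 4 (AUG, Met): 0 synonymous substitutions.
Total: 1 + 2 + 1 + 0 = 4.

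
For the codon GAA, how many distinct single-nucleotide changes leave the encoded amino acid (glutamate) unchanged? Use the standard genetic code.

Position 1: none → 0 synonymous.
Position 2: none → 0 synonymous.
Position 3: GAG → 1 synonymous.
Total: 0 + 0 + 1 = 1.

1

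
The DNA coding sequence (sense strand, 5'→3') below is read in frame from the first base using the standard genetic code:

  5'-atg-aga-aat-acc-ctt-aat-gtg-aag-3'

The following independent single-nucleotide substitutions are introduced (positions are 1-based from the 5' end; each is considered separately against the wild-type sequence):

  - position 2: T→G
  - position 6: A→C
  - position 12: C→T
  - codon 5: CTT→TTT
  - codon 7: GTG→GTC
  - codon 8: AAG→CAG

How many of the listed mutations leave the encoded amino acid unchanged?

Codon 1: ATG (Met) → AGG (Arg) — missense.
Codon 2: AGA (Arg) → AGC (Ser) — missense.
Codon 4: ACC (Thr) → ACT (Thr) — synonymous.
Codon 5: CTT (Leu) → TTT (Phe) — missense.
Codon 7: GTG (Val) → GTC (Val) — synonymous.
Codon 8: AAG (Lys) → CAG (Gln) — missense.
Synonymous: 2 of 6.

2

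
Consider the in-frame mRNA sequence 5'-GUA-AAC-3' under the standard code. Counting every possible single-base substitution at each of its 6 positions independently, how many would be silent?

Codon 1 (GUA, Val): 3 synonymous substitutions.
Codon 2 (AAC, Asn): 1 synonymous substitution.
Total: 3 + 1 = 4.

4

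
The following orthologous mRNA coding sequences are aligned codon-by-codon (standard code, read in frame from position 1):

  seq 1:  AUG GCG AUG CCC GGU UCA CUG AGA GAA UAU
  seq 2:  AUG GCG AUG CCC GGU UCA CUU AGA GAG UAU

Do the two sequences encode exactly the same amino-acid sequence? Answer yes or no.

yes

Codon 1: AUG Met / AUG Met — identical.
Codon 2: GCG Ala / GCG Ala — identical.
Codon 3: AUG Met / AUG Met — identical.
Codon 4: CCC Pro / CCC Pro — identical.
Codon 5: GGU Gly / GGU Gly — identical.
Codon 6: UCA Ser / UCA Ser — identical.
Codon 7: CUG Leu / CUU Leu — synonymous.
Codon 8: AGA Arg / AGA Arg — identical.
Codon 9: GAA Glu / GAG Glu — synonymous.
Codon 10: UAU Tyr / UAU Tyr — identical.
Nonsynonymous differences: 0 → same protein.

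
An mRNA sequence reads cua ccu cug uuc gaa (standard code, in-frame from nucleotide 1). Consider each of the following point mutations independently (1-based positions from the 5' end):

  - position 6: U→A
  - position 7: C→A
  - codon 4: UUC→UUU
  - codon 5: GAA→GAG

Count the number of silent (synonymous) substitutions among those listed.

3

Codon 2: CCU (Pro) → CCA (Pro) — synonymous.
Codon 3: CUG (Leu) → AUG (Met) — missense.
Codon 4: UUC (Phe) → UUU (Phe) — synonymous.
Codon 5: GAA (Glu) → GAG (Glu) — synonymous.
Synonymous: 3 of 4.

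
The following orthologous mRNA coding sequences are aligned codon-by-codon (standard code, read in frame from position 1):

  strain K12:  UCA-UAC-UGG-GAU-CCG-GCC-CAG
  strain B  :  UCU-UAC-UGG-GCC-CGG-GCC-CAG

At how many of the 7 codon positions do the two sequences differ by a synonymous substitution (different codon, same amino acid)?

1

Codon 1: UCA Ser / UCU Ser — synonymous.
Codon 2: UAC Tyr / UAC Tyr — identical.
Codon 3: UGG Trp / UGG Trp — identical.
Codon 4: GAU Asp / GCC Ala — nonsynonymous.
Codon 5: CCG Pro / CGG Arg — nonsynonymous.
Codon 6: GCC Ala / GCC Ala — identical.
Codon 7: CAG Gln / CAG Gln — identical.
Synonymous differences: 1.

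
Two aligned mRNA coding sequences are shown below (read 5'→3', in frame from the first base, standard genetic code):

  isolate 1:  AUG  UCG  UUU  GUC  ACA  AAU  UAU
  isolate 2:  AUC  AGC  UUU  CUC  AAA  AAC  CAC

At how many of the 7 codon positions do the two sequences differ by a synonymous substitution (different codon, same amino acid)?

2

Codon 1: AUG Met / AUC Ile — nonsynonymous.
Codon 2: UCG Ser / AGC Ser — synonymous.
Codon 3: UUU Phe / UUU Phe — identical.
Codon 4: GUC Val / CUC Leu — nonsynonymous.
Codon 5: ACA Thr / AAA Lys — nonsynonymous.
Codon 6: AAU Asn / AAC Asn — synonymous.
Codon 7: UAU Tyr / CAC His — nonsynonymous.
Synonymous differences: 2.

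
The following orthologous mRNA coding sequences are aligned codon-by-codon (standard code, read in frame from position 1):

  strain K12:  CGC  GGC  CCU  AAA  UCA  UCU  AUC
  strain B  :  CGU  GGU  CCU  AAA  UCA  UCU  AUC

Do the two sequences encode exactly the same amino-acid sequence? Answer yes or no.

Codon 1: CGC Arg / CGU Arg — synonymous.
Codon 2: GGC Gly / GGU Gly — synonymous.
Codon 3: CCU Pro / CCU Pro — identical.
Codon 4: AAA Lys / AAA Lys — identical.
Codon 5: UCA Ser / UCA Ser — identical.
Codon 6: UCU Ser / UCU Ser — identical.
Codon 7: AUC Ile / AUC Ile — identical.
Nonsynonymous differences: 0 → same protein.

yes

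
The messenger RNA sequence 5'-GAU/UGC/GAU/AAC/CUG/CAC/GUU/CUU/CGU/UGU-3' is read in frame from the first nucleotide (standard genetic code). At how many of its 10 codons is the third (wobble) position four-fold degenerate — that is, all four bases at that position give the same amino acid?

Codon 1 GAU (Asp): third position 2-fold.
Codon 2 UGC (Cys): third position 2-fold.
Codon 3 GAU (Asp): third position 2-fold.
Codon 4 AAC (Asn): third position 2-fold.
Codon 5 CUG (Leu): third position 4-fold.
Codon 6 CAC (His): third position 2-fold.
Codon 7 GUU (Val): third position 4-fold.
Codon 8 CUU (Leu): third position 4-fold.
Codon 9 CGU (Arg): third position 4-fold.
Codon 10 UGU (Cys): third position 2-fold.
Four-fold degenerate third positions: 4.

4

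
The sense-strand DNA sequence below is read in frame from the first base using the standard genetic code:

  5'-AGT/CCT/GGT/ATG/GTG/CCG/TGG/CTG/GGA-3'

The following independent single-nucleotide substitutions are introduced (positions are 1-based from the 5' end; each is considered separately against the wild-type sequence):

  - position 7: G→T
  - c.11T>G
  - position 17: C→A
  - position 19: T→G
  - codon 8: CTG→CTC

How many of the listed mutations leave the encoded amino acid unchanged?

1

Codon 3: GGT (Gly) → TGT (Cys) — missense.
Codon 4: ATG (Met) → AGG (Arg) — missense.
Codon 6: CCG (Pro) → CAG (Gln) — missense.
Codon 7: TGG (Trp) → GGG (Gly) — missense.
Codon 8: CTG (Leu) → CTC (Leu) — synonymous.
Synonymous: 1 of 5.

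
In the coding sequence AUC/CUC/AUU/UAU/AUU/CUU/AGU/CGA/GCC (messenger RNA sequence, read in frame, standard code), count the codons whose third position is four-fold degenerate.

4

Codon 1 AUC (Ile): third position 3-fold.
Codon 2 CUC (Leu): third position 4-fold.
Codon 3 AUU (Ile): third position 3-fold.
Codon 4 UAU (Tyr): third position 2-fold.
Codon 5 AUU (Ile): third position 3-fold.
Codon 6 CUU (Leu): third position 4-fold.
Codon 7 AGU (Ser): third position 2-fold.
Codon 8 CGA (Arg): third position 4-fold.
Codon 9 GCC (Ala): third position 4-fold.
Four-fold degenerate third positions: 4.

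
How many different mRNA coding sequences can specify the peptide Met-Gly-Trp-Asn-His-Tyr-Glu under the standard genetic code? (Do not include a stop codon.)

64

Met: 1 codon.
Gly: 4 codons.
Trp: 1 codon.
Asn: 2 codons.
His: 2 codons.
Tyr: 2 codons.
Glu: 2 codons.
1 × 4 × 1 × 2 × 2 × 2 × 2 = 64.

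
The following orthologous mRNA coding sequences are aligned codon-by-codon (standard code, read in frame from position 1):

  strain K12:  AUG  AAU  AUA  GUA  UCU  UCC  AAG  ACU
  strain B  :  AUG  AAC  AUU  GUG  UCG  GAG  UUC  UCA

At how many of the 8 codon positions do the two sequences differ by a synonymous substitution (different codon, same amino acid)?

4

Codon 1: AUG Met / AUG Met — identical.
Codon 2: AAU Asn / AAC Asn — synonymous.
Codon 3: AUA Ile / AUU Ile — synonymous.
Codon 4: GUA Val / GUG Val — synonymous.
Codon 5: UCU Ser / UCG Ser — synonymous.
Codon 6: UCC Ser / GAG Glu — nonsynonymous.
Codon 7: AAG Lys / UUC Phe — nonsynonymous.
Codon 8: ACU Thr / UCA Ser — nonsynonymous.
Synonymous differences: 4.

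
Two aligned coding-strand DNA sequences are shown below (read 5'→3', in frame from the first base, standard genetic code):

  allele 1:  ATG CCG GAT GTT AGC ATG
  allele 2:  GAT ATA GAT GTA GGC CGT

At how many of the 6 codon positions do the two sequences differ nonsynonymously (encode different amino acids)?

4

Codon 1: ATG Met / GAT Asp — nonsynonymous.
Codon 2: CCG Pro / ATA Ile — nonsynonymous.
Codon 3: GAT Asp / GAT Asp — identical.
Codon 4: GTT Val / GTA Val — synonymous.
Codon 5: AGC Ser / GGC Gly — nonsynonymous.
Codon 6: ATG Met / CGT Arg — nonsynonymous.
Nonsynonymous differences: 4.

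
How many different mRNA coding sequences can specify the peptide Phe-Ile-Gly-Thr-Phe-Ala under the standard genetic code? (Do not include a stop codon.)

768

Phe: 2 codons.
Ile: 3 codons.
Gly: 4 codons.
Thr: 4 codons.
Phe: 2 codons.
Ala: 4 codons.
2 × 3 × 4 × 4 × 2 × 4 = 768.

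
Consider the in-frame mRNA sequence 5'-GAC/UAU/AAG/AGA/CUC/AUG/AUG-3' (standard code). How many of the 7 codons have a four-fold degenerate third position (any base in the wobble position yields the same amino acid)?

1

Codon 1 GAC (Asp): third position 2-fold.
Codon 2 UAU (Tyr): third position 2-fold.
Codon 3 AAG (Lys): third position 2-fold.
Codon 4 AGA (Arg): third position 2-fold.
Codon 5 CUC (Leu): third position 4-fold.
Codon 6 AUG (Met): third position 1-fold.
Codon 7 AUG (Met): third position 1-fold.
Four-fold degenerate third positions: 1.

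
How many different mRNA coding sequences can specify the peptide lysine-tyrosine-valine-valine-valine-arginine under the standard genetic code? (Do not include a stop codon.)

Lys: 2 codons.
Tyr: 2 codons.
Val: 4 codons.
Val: 4 codons.
Val: 4 codons.
Arg: 6 codons.
2 × 2 × 4 × 4 × 4 × 6 = 1536.

1536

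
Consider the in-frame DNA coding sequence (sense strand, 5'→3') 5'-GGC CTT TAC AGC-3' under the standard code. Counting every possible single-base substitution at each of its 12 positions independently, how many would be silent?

Codon 1 (GGC, Gly): 3 synonymous substitutions.
Codon 2 (CTT, Leu): 3 synonymous substitutions.
Codon 3 (TAC, Tyr): 1 synonymous substitution.
Codon 4 (AGC, Ser): 1 synonymous substitution.
Total: 3 + 3 + 1 + 1 = 8.

8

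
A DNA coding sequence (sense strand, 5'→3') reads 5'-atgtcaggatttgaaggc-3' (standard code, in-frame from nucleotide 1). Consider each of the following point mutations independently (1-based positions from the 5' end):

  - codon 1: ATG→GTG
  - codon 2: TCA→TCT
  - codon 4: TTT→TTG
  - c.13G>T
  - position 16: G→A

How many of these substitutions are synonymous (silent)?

1

Codon 1: ATG (Met) → GTG (Val) — missense.
Codon 2: TCA (Ser) → TCT (Ser) — synonymous.
Codon 4: TTT (Phe) → TTG (Leu) — missense.
Codon 5: GAA (Glu) → TAA (Stop) — nonsense.
Codon 6: GGC (Gly) → AGC (Ser) — missense.
Synonymous: 1 of 5.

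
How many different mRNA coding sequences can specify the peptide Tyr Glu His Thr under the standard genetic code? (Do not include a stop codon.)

Tyr: 2 codons.
Glu: 2 codons.
His: 2 codons.
Thr: 4 codons.
2 × 2 × 2 × 4 = 32.

32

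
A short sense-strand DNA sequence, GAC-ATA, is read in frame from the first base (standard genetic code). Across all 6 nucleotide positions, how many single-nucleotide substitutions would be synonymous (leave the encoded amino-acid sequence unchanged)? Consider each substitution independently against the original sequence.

Codon 1 (GAC, Asp): 1 synonymous substitution.
Codon 2 (ATA, Ile): 2 synonymous substitutions.
Total: 1 + 2 = 3.

3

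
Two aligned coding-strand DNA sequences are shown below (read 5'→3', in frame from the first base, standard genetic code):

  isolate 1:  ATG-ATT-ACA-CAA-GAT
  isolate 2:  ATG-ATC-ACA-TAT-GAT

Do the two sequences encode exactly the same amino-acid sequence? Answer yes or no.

Codon 1: ATG Met / ATG Met — identical.
Codon 2: ATT Ile / ATC Ile — synonymous.
Codon 3: ACA Thr / ACA Thr — identical.
Codon 4: CAA Gln / TAT Tyr — nonsynonymous.
Codon 5: GAT Asp / GAT Asp — identical.
Nonsynonymous differences: 1 → different protein.

no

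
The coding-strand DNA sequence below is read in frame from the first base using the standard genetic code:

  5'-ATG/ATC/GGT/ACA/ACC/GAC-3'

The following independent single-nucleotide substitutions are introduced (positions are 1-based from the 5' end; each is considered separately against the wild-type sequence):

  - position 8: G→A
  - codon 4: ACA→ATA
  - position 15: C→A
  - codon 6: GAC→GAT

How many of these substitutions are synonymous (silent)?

Codon 3: GGT (Gly) → GAT (Asp) — missense.
Codon 4: ACA (Thr) → ATA (Ile) — missense.
Codon 5: ACC (Thr) → ACA (Thr) — synonymous.
Codon 6: GAC (Asp) → GAT (Asp) — synonymous.
Synonymous: 2 of 4.

2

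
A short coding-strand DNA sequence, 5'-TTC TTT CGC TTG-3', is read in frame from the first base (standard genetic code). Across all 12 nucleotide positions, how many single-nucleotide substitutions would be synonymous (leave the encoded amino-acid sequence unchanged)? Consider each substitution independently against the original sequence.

7

Codon 1 (TTC, Phe): 1 synonymous substitution.
Codon 2 (TTT, Phe): 1 synonymous substitution.
Codon 3 (CGC, Arg): 3 synonymous substitutions.
Codon 4 (TTG, Leu): 2 synonymous substitutions.
Total: 1 + 1 + 3 + 2 = 7.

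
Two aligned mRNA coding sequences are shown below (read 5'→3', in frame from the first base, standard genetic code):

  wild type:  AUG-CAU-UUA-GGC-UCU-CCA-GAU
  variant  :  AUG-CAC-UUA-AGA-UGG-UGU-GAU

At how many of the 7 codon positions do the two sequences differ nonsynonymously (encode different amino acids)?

Codon 1: AUG Met / AUG Met — identical.
Codon 2: CAU His / CAC His — synonymous.
Codon 3: UUA Leu / UUA Leu — identical.
Codon 4: GGC Gly / AGA Arg — nonsynonymous.
Codon 5: UCU Ser / UGG Trp — nonsynonymous.
Codon 6: CCA Pro / UGU Cys — nonsynonymous.
Codon 7: GAU Asp / GAU Asp — identical.
Nonsynonymous differences: 3.

3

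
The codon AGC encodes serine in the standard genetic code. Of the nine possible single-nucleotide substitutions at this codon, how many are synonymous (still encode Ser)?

Position 1: none → 0 synonymous.
Position 2: none → 0 synonymous.
Position 3: AGU → 1 synonymous.
Total: 0 + 0 + 1 = 1.

1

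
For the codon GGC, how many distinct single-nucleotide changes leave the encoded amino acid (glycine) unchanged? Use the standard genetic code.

3

Position 1: none → 0 synonymous.
Position 2: none → 0 synonymous.
Position 3: GGU, GGA, GGG → 3 synonymous.
Total: 0 + 0 + 3 = 3.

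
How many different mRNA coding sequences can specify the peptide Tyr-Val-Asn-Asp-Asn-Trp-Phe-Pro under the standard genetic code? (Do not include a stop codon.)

512

Tyr: 2 codons.
Val: 4 codons.
Asn: 2 codons.
Asp: 2 codons.
Asn: 2 codons.
Trp: 1 codon.
Phe: 2 codons.
Pro: 4 codons.
2 × 4 × 2 × 2 × 2 × 1 × 2 × 4 = 512.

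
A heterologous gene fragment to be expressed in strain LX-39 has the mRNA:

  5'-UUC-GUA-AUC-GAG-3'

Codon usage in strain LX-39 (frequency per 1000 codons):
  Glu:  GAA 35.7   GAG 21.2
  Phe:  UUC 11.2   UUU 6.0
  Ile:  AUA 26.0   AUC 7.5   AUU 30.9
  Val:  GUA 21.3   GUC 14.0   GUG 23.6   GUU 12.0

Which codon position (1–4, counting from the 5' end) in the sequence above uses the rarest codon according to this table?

3

Codon 1 UUC (Phe): 11.2 per 1000.
Codon 2 GUA (Val): 21.3 per 1000.
Codon 3 AUC (Ile): 7.5 per 1000.
Codon 4 GAG (Glu): 21.2 per 1000.
Lowest frequency is 7.5 at codon 3.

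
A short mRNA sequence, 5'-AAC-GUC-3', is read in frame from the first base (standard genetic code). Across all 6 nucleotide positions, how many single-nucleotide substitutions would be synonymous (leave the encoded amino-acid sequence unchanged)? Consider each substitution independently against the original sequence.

Codon 1 (AAC, Asn): 1 synonymous substitution.
Codon 2 (GUC, Val): 3 synonymous substitutions.
Total: 1 + 3 = 4.

4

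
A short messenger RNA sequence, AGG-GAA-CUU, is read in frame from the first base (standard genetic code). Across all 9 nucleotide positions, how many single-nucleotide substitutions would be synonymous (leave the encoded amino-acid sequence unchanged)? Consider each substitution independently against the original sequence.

Codon 1 (AGG, Arg): 2 synonymous substitutions.
Codon 2 (GAA, Glu): 1 synonymous substitution.
Codon 3 (CUU, Leu): 3 synonymous substitutions.
Total: 2 + 1 + 3 = 6.

6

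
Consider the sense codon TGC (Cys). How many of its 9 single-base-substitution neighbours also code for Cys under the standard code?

Position 1: none → 0 synonymous.
Position 2: none → 0 synonymous.
Position 3: TGT → 1 synonymous.
Total: 0 + 0 + 1 = 1.

1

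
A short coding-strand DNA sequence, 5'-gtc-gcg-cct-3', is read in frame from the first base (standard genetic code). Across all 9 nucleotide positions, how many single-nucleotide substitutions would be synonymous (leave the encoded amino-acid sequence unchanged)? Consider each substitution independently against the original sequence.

9

Codon 1 (GTC, Val): 3 synonymous substitutions.
Codon 2 (GCG, Ala): 3 synonymous substitutions.
Codon 3 (CCT, Pro): 3 synonymous substitutions.
Total: 3 + 3 + 3 = 9.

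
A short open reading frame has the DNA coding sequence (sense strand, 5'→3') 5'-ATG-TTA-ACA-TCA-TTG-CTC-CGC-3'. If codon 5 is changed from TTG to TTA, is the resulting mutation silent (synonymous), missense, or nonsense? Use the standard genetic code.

silent

Position 15 falls in codon 5: TTG → Leu.
After the substitution the codon is TTA → Leu.
Both encode Leu, so the change is synonymous.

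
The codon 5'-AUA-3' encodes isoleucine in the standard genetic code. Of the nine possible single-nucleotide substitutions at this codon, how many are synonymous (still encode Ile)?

Position 1: none → 0 synonymous.
Position 2: none → 0 synonymous.
Position 3: AUU, AUC → 2 synonymous.
Total: 0 + 0 + 2 = 2.

2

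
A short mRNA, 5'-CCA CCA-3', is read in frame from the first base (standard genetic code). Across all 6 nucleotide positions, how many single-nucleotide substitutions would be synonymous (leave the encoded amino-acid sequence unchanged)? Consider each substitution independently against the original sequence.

6

Codon 1 (CCA, Pro): 3 synonymous substitutions.
Codon 2 (CCA, Pro): 3 synonymous substitutions.
Total: 3 + 3 = 6.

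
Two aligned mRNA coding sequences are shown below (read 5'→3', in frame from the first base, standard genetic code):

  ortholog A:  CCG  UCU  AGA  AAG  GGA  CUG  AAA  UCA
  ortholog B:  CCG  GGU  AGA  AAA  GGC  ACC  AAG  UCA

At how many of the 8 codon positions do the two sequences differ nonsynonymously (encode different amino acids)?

2

Codon 1: CCG Pro / CCG Pro — identical.
Codon 2: UCU Ser / GGU Gly — nonsynonymous.
Codon 3: AGA Arg / AGA Arg — identical.
Codon 4: AAG Lys / AAA Lys — synonymous.
Codon 5: GGA Gly / GGC Gly — synonymous.
Codon 6: CUG Leu / ACC Thr — nonsynonymous.
Codon 7: AAA Lys / AAG Lys — synonymous.
Codon 8: UCA Ser / UCA Ser — identical.
Nonsynonymous differences: 2.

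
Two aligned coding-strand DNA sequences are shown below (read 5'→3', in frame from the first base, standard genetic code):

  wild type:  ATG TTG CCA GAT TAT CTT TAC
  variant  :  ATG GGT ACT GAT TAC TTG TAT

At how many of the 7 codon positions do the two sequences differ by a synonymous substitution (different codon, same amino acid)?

3

Codon 1: ATG Met / ATG Met — identical.
Codon 2: TTG Leu / GGT Gly — nonsynonymous.
Codon 3: CCA Pro / ACT Thr — nonsynonymous.
Codon 4: GAT Asp / GAT Asp — identical.
Codon 5: TAT Tyr / TAC Tyr — synonymous.
Codon 6: CTT Leu / TTG Leu — synonymous.
Codon 7: TAC Tyr / TAT Tyr — synonymous.
Synonymous differences: 3.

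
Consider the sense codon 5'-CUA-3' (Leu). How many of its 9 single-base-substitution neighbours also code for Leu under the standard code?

Position 1: UUA → 1 synonymous.
Position 2: none → 0 synonymous.
Position 3: CUU, CUC, CUG → 3 synonymous.
Total: 1 + 0 + 3 = 4.

4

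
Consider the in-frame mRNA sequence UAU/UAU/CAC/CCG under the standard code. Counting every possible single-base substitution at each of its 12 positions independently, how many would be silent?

6

Codon 1 (UAU, Tyr): 1 synonymous substitution.
Codon 2 (UAU, Tyr): 1 synonymous substitution.
Codon 3 (CAC, His): 1 synonymous substitution.
Codon 4 (CCG, Pro): 3 synonymous substitutions.
Total: 1 + 1 + 1 + 3 = 6.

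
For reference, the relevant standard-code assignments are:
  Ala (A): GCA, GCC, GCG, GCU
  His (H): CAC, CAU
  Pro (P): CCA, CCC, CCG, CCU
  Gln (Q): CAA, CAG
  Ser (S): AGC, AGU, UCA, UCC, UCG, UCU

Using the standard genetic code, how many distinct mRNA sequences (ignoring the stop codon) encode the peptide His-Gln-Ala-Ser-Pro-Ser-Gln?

His: 2 codons.
Gln: 2 codons.
Ala: 4 codons.
Ser: 6 codons.
Pro: 4 codons.
Ser: 6 codons.
Gln: 2 codons.
2 × 2 × 4 × 6 × 4 × 6 × 2 = 4608.

4608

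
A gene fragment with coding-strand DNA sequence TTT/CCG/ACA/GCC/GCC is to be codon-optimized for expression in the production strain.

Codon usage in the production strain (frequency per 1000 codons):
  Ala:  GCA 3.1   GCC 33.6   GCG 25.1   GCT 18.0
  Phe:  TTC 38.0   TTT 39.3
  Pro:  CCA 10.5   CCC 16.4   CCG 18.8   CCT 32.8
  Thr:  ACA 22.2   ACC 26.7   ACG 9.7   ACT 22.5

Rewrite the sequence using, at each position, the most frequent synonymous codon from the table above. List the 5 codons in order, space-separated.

Codon 1 (Phe): best is TTT at 39.3.
Codon 2 (Pro): best is CCT at 32.8.
Codon 3 (Thr): best is ACC at 26.7.
Codon 4 (Ala): best is GCC at 33.6.
Codon 5 (Ala): best is GCC at 33.6.

TTT CCT ACC GCC GCC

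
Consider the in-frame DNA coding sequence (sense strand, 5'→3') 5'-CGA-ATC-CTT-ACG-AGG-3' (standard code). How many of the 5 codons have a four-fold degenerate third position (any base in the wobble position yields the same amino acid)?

Codon 1 CGA (Arg): third position 4-fold.
Codon 2 ATC (Ile): third position 3-fold.
Codon 3 CTT (Leu): third position 4-fold.
Codon 4 ACG (Thr): third position 4-fold.
Codon 5 AGG (Arg): third position 2-fold.
Four-fold degenerate third positions: 3.

3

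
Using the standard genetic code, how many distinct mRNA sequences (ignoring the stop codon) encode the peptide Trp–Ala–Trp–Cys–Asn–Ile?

Trp: 1 codon.
Ala: 4 codons.
Trp: 1 codon.
Cys: 2 codons.
Asn: 2 codons.
Ile: 3 codons.
1 × 4 × 1 × 2 × 2 × 3 = 48.

48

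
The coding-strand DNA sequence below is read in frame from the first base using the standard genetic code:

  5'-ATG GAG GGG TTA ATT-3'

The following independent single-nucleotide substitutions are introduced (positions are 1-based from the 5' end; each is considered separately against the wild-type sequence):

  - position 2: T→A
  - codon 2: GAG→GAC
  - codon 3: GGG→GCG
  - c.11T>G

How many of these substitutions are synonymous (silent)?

Codon 1: ATG (Met) → AAG (Lys) — missense.
Codon 2: GAG (Glu) → GAC (Asp) — missense.
Codon 3: GGG (Gly) → GCG (Ala) — missense.
Codon 4: TTA (Leu) → TGA (Stop) — nonsense.
Synonymous: 0 of 4.

0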